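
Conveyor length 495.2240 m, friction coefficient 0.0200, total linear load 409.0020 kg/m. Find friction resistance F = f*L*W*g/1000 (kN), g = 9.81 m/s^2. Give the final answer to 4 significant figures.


F = 0.0200 * 495.2240 * 409.0020 * 9.81 / 1000
F = 39.74 kN


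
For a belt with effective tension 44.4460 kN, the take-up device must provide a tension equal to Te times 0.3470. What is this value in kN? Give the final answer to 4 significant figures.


T_tu = 44.4460 * 0.3470
T_tu = 15.42 kN


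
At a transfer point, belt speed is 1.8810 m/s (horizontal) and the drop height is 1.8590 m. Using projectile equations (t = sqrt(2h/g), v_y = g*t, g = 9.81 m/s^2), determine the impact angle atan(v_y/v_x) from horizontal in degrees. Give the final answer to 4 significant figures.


t = sqrt(2*1.8590/9.81) = 0.615631 s
v_y = 9.81 * 0.615631 = 6.03934 m/s
angle = atan(6.03934 / 1.8810) = 72.70 deg


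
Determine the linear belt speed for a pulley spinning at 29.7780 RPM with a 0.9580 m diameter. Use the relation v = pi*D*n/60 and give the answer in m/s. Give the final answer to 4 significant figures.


v = pi * 0.9580 * 29.7780 / 60
v = 1.494 m/s


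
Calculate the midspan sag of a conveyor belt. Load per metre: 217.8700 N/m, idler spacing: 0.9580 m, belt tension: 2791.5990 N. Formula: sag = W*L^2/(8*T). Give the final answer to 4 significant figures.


sag = 217.8700 * 0.9580^2 / (8 * 2791.5990)
sag = 0.008953 m


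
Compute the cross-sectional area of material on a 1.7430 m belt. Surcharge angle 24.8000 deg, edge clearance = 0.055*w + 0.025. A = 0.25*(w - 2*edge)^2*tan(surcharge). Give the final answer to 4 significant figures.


edge = 0.055*1.7430 + 0.025 = 0.120865 m
ew = 1.7430 - 2*0.120865 = 1.50127 m
A = 0.25 * 1.50127^2 * tan(24.8000 deg)
A = 0.2604 m^2


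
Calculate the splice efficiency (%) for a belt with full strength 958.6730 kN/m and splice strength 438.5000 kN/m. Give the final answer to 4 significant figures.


Eff = 438.5000 / 958.6730 * 100
Eff = 45.74 %


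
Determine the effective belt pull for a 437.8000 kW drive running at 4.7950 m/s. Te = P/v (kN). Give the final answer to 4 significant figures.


Te = P / v = 437.8000 / 4.7950
Te = 91.30 kN


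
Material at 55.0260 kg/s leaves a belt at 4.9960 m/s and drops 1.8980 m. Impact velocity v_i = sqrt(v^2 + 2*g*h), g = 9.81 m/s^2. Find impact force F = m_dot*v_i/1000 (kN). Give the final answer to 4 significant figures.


v_i = sqrt(4.9960^2 + 2*9.81*1.8980) = 7.88662 m/s
F = 55.0260 * 7.88662 / 1000
F = 0.4340 kN


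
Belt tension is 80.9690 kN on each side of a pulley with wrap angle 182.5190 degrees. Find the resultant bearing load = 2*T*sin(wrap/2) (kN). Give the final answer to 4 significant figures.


F = 2 * 80.9690 * sin(182.5190/2 deg)
F = 161.9 kN


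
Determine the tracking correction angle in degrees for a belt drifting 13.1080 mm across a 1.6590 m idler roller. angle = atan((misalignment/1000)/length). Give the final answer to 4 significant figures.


misalign_m = 13.1080 / 1000 = 0.013108 m
angle = atan(0.013108 / 1.6590)
angle = 0.4527 deg


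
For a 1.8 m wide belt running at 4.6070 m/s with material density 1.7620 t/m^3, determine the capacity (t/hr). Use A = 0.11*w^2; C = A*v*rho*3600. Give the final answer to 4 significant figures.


A = 0.11 * 1.8^2 = 0.3564 m^2
C = 0.3564 * 4.6070 * 1.7620 * 3600
C = 10420 t/hr


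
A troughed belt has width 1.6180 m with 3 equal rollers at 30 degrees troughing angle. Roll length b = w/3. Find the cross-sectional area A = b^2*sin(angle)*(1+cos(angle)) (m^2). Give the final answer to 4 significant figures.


b = 1.6180/3 = 0.539333 m
A = 0.539333^2 * sin(30 deg) * (1 + cos(30 deg))
A = 0.2714 m^2


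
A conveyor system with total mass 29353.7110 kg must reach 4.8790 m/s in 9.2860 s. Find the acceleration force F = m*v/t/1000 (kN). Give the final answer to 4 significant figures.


F = 29353.7110 * 4.8790 / 9.2860 / 1000
F = 15.42 kN


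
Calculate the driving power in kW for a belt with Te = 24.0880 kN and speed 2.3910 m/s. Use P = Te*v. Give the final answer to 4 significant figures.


P = Te * v = 24.0880 * 2.3910
P = 57.59 kW


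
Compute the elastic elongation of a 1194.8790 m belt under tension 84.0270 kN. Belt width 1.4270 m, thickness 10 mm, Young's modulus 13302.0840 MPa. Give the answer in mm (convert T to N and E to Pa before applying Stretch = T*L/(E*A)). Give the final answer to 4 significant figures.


A = 1.4270 * 0.01 = 0.01427 m^2
Stretch = 84.0270*1000 * 1194.8790 / (13302.0840e6 * 0.01427) * 1000
Stretch = 528.9 mm


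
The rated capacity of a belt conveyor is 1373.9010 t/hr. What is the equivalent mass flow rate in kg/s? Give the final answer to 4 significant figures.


m_dot = 1373.9010 * 1000 / 3600
m_dot = 381.6 kg/s


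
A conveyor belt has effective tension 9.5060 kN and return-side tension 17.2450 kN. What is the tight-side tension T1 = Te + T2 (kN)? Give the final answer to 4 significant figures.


T1 = Te + T2 = 9.5060 + 17.2450
T1 = 26.75 kN


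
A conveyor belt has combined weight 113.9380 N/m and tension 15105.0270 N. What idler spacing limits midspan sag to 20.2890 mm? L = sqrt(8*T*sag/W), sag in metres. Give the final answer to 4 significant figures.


sag = 20.2890/1000 = 0.020289 m
L = sqrt(8 * 15105.0270 * 0.020289 / 113.9380)
L = 4.639 m


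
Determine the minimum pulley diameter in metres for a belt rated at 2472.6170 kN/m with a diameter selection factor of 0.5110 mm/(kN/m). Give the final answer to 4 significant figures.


D = 2472.6170 * 0.5110 / 1000
D = 1.264 m


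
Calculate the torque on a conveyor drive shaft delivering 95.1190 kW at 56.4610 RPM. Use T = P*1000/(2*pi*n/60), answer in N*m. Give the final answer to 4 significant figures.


omega = 2*pi*56.4610/60 = 5.91258 rad/s
T = 95.1190*1000 / 5.91258
T = 16090 N*m


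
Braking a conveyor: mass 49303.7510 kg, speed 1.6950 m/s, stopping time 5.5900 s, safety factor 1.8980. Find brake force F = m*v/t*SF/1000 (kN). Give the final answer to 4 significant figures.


F = 49303.7510 * 1.6950 / 5.5900 * 1.8980 / 1000
F = 28.37 kN


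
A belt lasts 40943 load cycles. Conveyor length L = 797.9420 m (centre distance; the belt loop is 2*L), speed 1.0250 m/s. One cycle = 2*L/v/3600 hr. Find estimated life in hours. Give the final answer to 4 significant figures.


cycle_time = 2 * 797.9420 / 1.0250 / 3600 = 0.432489 hr
life = 40943 * 0.432489 = 17710 hours


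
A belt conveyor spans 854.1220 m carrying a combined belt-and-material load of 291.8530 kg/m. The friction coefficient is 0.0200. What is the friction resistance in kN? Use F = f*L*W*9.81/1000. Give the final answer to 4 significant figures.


F = 0.0200 * 854.1220 * 291.8530 * 9.81 / 1000
F = 48.91 kN


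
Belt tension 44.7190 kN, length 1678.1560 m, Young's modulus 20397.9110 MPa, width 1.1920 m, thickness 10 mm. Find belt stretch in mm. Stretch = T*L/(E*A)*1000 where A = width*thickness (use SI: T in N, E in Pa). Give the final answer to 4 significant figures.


A = 1.1920 * 0.01 = 0.01192 m^2
Stretch = 44.7190*1000 * 1678.1560 / (20397.9110e6 * 0.01192) * 1000
Stretch = 308.6 mm


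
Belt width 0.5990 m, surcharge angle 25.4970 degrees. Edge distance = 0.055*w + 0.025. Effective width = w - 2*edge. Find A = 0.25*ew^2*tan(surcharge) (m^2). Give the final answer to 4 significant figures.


edge = 0.055*0.5990 + 0.025 = 0.057945 m
ew = 0.5990 - 2*0.057945 = 0.48311 m
A = 0.25 * 0.48311^2 * tan(25.4970 deg)
A = 0.02783 m^2


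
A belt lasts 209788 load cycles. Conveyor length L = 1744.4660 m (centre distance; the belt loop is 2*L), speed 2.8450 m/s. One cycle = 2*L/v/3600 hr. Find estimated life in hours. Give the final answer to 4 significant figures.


cycle_time = 2 * 1744.4660 / 2.8450 / 3600 = 0.340649 hr
life = 209788 * 0.340649 = 71460 hours


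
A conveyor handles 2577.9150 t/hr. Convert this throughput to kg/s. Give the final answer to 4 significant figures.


m_dot = 2577.9150 * 1000 / 3600
m_dot = 716.1 kg/s


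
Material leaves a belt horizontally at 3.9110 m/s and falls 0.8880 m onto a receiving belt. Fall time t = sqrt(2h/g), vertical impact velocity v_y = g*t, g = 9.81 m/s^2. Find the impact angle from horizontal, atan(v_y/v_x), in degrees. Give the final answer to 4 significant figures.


t = sqrt(2*0.8880/9.81) = 0.425488 s
v_y = 9.81 * 0.425488 = 4.17404 m/s
angle = atan(4.17404 / 3.9110) = 46.86 deg


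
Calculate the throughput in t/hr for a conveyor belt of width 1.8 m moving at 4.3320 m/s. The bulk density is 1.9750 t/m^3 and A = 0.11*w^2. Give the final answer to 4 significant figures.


A = 0.11 * 1.8^2 = 0.3564 m^2
C = 0.3564 * 4.3320 * 1.9750 * 3600
C = 10980 t/hr


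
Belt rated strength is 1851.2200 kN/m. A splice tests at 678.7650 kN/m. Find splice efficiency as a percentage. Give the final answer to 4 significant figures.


Eff = 678.7650 / 1851.2200 * 100
Eff = 36.67 %


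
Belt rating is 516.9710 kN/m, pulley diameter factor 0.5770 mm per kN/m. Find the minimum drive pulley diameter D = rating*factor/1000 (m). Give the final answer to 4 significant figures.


D = 516.9710 * 0.5770 / 1000
D = 0.2983 m


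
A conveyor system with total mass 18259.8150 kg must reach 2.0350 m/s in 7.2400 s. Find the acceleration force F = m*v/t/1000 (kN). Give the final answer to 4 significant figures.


F = 18259.8150 * 2.0350 / 7.2400 / 1000
F = 5.132 kN


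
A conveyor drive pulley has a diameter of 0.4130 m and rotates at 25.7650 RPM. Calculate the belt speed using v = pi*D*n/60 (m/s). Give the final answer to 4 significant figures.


v = pi * 0.4130 * 25.7650 / 60
v = 0.5572 m/s


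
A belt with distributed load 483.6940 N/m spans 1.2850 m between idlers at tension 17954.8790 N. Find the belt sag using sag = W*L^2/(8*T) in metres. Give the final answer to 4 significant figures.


sag = 483.6940 * 1.2850^2 / (8 * 17954.8790)
sag = 0.005560 m


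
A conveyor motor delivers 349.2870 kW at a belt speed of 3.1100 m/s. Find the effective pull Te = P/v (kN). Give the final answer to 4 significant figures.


Te = P / v = 349.2870 / 3.1100
Te = 112.3 kN


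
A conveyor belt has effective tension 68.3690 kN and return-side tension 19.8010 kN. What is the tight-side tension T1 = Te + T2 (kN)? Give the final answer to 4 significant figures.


T1 = Te + T2 = 68.3690 + 19.8010
T1 = 88.17 kN


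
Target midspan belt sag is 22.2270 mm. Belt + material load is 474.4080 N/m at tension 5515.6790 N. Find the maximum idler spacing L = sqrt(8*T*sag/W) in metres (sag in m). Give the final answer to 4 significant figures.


sag = 22.2270/1000 = 0.022227 m
L = sqrt(8 * 5515.6790 * 0.022227 / 474.4080)
L = 1.438 m


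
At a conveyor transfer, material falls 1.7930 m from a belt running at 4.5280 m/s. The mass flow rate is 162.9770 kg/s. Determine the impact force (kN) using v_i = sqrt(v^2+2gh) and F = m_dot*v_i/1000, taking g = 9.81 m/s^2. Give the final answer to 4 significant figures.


v_i = sqrt(4.5280^2 + 2*9.81*1.7930) = 7.462 m/s
F = 162.9770 * 7.462 / 1000
F = 1.216 kN


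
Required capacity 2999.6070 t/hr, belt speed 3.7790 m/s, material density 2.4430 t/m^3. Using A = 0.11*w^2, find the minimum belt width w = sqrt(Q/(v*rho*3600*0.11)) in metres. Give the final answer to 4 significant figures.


A_req = 2999.6070 / (3.7790 * 2.4430 * 3600) = 0.090253 m^2
w = sqrt(0.090253 / 0.11)
w = 0.9058 m


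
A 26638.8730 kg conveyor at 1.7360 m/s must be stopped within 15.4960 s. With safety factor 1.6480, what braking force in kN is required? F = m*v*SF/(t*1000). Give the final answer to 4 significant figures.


F = 26638.8730 * 1.7360 / 15.4960 * 1.6480 / 1000
F = 4.918 kN


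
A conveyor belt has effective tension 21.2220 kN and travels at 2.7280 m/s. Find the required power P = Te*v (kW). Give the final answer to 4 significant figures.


P = Te * v = 21.2220 * 2.7280
P = 57.89 kW


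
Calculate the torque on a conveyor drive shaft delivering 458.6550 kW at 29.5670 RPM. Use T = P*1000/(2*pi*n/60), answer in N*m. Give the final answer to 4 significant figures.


omega = 2*pi*29.5670/60 = 3.09625 rad/s
T = 458.6550*1000 / 3.09625
T = 148100 N*m


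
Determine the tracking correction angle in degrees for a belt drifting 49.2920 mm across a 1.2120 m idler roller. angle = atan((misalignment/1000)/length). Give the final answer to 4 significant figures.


misalign_m = 49.2920 / 1000 = 0.049292 m
angle = atan(0.049292 / 1.2120)
angle = 2.329 deg


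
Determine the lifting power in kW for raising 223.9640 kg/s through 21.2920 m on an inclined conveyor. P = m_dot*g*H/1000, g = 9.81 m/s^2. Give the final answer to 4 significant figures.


P = 223.9640 * 9.81 * 21.2920 / 1000
P = 46.78 kW


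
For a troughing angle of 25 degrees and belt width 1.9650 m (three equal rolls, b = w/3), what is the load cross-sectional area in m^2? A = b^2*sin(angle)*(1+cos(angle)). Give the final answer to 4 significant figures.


b = 1.9650/3 = 0.655 m
A = 0.655^2 * sin(25 deg) * (1 + cos(25 deg))
A = 0.3456 m^2


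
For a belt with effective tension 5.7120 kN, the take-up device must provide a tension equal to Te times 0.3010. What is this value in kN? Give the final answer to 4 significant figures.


T_tu = 5.7120 * 0.3010
T_tu = 1.719 kN


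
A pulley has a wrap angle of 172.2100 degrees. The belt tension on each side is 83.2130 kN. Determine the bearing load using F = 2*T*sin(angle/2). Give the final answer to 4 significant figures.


F = 2 * 83.2130 * sin(172.2100/2 deg)
F = 166.0 kN


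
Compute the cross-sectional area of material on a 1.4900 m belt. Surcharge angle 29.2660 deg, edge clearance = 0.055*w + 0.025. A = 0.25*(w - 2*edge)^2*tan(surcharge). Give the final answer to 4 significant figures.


edge = 0.055*1.4900 + 0.025 = 0.10695 m
ew = 1.4900 - 2*0.10695 = 1.2761 m
A = 0.25 * 1.2761^2 * tan(29.2660 deg)
A = 0.2281 m^2


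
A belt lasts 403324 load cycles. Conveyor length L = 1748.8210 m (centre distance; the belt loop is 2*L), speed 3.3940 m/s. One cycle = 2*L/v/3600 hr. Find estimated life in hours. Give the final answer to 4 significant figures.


cycle_time = 2 * 1748.8210 / 3.3940 / 3600 = 0.28626 hr
life = 403324 * 0.28626 = 115500 hours


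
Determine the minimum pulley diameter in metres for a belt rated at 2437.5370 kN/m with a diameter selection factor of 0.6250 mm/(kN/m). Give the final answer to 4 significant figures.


D = 2437.5370 * 0.6250 / 1000
D = 1.523 m


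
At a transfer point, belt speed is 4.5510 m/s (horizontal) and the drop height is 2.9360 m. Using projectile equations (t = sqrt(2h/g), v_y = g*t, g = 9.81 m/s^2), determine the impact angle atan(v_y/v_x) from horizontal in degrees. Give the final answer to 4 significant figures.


t = sqrt(2*2.9360/9.81) = 0.773675 s
v_y = 9.81 * 0.773675 = 7.58975 m/s
angle = atan(7.58975 / 4.5510) = 59.05 deg


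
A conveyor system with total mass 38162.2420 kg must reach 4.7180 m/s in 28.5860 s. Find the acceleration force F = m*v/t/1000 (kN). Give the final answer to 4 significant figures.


F = 38162.2420 * 4.7180 / 28.5860 / 1000
F = 6.299 kN


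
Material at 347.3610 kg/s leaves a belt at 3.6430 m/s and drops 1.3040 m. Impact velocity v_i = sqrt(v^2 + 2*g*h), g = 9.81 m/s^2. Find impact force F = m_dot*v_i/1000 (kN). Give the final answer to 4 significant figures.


v_i = sqrt(3.6430^2 + 2*9.81*1.3040) = 6.23345 m/s
F = 347.3610 * 6.23345 / 1000
F = 2.165 kN


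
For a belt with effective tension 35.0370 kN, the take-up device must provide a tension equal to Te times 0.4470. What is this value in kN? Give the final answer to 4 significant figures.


T_tu = 35.0370 * 0.4470
T_tu = 15.66 kN


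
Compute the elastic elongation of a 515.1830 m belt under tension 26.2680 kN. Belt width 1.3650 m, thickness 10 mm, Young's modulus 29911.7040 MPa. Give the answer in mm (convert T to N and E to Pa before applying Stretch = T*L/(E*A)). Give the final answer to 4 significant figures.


A = 1.3650 * 0.01 = 0.01365 m^2
Stretch = 26.2680*1000 * 515.1830 / (29911.7040e6 * 0.01365) * 1000
Stretch = 33.14 mm


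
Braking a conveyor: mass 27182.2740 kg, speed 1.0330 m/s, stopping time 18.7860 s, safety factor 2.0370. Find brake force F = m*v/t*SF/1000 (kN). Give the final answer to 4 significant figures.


F = 27182.2740 * 1.0330 / 18.7860 * 2.0370 / 1000
F = 3.045 kN


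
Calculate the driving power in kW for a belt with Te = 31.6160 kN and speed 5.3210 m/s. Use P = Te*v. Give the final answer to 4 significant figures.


P = Te * v = 31.6160 * 5.3210
P = 168.2 kW


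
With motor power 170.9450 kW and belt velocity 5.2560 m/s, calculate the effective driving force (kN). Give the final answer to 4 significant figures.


Te = P / v = 170.9450 / 5.2560
Te = 32.52 kN


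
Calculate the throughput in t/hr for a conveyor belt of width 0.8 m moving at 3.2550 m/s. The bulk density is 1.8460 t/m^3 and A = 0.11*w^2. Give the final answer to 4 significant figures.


A = 0.11 * 0.8^2 = 0.0704 m^2
C = 0.0704 * 3.2550 * 1.8460 * 3600
C = 1523 t/hr


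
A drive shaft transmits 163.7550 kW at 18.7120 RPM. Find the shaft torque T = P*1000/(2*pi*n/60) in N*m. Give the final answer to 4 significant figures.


omega = 2*pi*18.7120/60 = 1.95952 rad/s
T = 163.7550*1000 / 1.95952
T = 83570 N*m


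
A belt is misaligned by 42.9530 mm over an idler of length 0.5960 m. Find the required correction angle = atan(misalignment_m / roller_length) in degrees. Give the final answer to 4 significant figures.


misalign_m = 42.9530 / 1000 = 0.042953 m
angle = atan(0.042953 / 0.5960)
angle = 4.122 deg


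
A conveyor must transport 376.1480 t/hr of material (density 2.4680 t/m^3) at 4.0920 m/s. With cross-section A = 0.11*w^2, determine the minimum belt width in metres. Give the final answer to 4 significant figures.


A_req = 376.1480 / (4.0920 * 2.4680 * 3600) = 0.0103461 m^2
w = sqrt(0.0103461 / 0.11)
w = 0.3067 m


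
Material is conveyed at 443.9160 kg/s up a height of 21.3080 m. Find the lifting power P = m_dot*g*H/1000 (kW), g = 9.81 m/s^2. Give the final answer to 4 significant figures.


P = 443.9160 * 9.81 * 21.3080 / 1000
P = 92.79 kW


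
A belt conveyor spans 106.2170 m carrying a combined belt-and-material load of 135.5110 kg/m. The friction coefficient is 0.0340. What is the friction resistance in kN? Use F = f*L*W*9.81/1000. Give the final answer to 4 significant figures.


F = 0.0340 * 106.2170 * 135.5110 * 9.81 / 1000
F = 4.801 kN


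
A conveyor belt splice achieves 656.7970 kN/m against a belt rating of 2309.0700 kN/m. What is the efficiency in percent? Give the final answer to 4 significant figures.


Eff = 656.7970 / 2309.0700 * 100
Eff = 28.44 %


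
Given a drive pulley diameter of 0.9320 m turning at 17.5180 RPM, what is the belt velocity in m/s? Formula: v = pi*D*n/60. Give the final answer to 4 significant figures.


v = pi * 0.9320 * 17.5180 / 60
v = 0.8549 m/s


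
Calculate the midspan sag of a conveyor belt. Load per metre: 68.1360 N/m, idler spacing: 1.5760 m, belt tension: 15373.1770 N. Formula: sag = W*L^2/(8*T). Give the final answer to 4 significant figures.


sag = 68.1360 * 1.5760^2 / (8 * 15373.1770)
sag = 0.001376 m


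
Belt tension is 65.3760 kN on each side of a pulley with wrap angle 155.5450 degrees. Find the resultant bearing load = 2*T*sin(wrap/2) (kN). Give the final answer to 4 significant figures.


F = 2 * 65.3760 * sin(155.5450/2 deg)
F = 127.8 kN


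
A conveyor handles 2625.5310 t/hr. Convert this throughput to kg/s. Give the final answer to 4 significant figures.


m_dot = 2625.5310 * 1000 / 3600
m_dot = 729.3 kg/s


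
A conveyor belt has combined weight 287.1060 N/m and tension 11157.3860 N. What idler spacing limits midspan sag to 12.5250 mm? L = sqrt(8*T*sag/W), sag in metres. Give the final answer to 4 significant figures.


sag = 12.5250/1000 = 0.012525 m
L = sqrt(8 * 11157.3860 * 0.012525 / 287.1060)
L = 1.973 m


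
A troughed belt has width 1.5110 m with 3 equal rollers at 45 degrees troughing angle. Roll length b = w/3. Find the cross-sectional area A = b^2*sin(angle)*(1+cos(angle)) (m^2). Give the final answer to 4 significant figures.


b = 1.5110/3 = 0.503667 m
A = 0.503667^2 * sin(45 deg) * (1 + cos(45 deg))
A = 0.3062 m^2


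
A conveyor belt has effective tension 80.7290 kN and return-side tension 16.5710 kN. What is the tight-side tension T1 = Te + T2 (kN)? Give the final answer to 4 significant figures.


T1 = Te + T2 = 80.7290 + 16.5710
T1 = 97.30 kN


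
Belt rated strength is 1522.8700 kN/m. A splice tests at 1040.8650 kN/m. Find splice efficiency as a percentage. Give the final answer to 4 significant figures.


Eff = 1040.8650 / 1522.8700 * 100
Eff = 68.35 %


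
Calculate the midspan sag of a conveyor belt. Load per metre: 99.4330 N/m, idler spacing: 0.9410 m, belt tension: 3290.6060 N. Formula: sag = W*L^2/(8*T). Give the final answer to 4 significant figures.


sag = 99.4330 * 0.9410^2 / (8 * 3290.6060)
sag = 0.003345 m


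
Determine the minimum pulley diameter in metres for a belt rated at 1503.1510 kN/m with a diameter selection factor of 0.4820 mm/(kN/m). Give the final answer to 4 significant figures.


D = 1503.1510 * 0.4820 / 1000
D = 0.7245 m


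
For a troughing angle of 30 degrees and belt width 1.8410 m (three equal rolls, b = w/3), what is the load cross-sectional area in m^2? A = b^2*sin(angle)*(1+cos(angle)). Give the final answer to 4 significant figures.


b = 1.8410/3 = 0.613667 m
A = 0.613667^2 * sin(30 deg) * (1 + cos(30 deg))
A = 0.3514 m^2


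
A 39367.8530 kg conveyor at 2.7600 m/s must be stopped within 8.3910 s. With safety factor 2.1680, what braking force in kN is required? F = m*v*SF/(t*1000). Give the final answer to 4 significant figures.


F = 39367.8530 * 2.7600 / 8.3910 * 2.1680 / 1000
F = 28.07 kN


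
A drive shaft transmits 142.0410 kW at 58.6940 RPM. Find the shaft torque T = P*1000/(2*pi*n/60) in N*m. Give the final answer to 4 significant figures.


omega = 2*pi*58.6940/60 = 6.14642 rad/s
T = 142.0410*1000 / 6.14642
T = 23110 N*m


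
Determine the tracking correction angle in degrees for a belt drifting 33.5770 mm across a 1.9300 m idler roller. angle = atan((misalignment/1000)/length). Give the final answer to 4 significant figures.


misalign_m = 33.5770 / 1000 = 0.033577 m
angle = atan(0.033577 / 1.9300)
angle = 0.9967 deg


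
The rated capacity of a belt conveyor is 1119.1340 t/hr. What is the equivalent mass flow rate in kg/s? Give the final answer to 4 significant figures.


m_dot = 1119.1340 * 1000 / 3600
m_dot = 310.9 kg/s


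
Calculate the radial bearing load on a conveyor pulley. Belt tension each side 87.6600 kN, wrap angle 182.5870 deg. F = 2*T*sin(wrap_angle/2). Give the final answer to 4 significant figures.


F = 2 * 87.6600 * sin(182.5870/2 deg)
F = 175.3 kN


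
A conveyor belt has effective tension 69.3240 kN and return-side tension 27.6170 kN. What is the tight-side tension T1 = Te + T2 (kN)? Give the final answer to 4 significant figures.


T1 = Te + T2 = 69.3240 + 27.6170
T1 = 96.94 kN


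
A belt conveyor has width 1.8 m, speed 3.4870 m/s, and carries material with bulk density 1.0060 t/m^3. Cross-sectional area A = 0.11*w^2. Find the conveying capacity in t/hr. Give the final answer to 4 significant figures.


A = 0.11 * 1.8^2 = 0.3564 m^2
C = 0.3564 * 3.4870 * 1.0060 * 3600
C = 4501 t/hr


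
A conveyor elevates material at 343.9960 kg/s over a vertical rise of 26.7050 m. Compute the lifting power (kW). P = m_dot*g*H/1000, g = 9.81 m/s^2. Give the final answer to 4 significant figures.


P = 343.9960 * 9.81 * 26.7050 / 1000
P = 90.12 kW


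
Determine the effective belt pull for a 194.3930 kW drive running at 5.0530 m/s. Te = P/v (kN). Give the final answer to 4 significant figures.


Te = P / v = 194.3930 / 5.0530
Te = 38.47 kN


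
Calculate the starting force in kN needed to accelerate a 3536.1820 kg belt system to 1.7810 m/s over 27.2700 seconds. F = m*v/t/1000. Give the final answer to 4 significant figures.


F = 3536.1820 * 1.7810 / 27.2700 / 1000
F = 0.2309 kN


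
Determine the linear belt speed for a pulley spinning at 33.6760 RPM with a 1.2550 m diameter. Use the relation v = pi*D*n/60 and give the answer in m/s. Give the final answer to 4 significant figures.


v = pi * 1.2550 * 33.6760 / 60
v = 2.213 m/s


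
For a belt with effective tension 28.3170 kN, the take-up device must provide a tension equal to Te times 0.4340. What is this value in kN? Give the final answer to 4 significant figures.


T_tu = 28.3170 * 0.4340
T_tu = 12.29 kN


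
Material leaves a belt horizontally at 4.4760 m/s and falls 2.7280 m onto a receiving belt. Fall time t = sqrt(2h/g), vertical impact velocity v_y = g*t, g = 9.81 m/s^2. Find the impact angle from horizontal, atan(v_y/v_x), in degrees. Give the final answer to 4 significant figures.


t = sqrt(2*2.7280/9.81) = 0.745766 s
v_y = 9.81 * 0.745766 = 7.31596 m/s
angle = atan(7.31596 / 4.4760) = 58.54 deg


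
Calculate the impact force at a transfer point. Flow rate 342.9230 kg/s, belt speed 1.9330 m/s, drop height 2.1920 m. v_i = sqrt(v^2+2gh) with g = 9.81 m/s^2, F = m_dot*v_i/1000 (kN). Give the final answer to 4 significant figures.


v_i = sqrt(1.9330^2 + 2*9.81*2.1920) = 6.83692 m/s
F = 342.9230 * 6.83692 / 1000
F = 2.345 kN


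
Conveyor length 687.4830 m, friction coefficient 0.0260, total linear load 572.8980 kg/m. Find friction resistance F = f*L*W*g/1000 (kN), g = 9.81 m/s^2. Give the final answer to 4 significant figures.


F = 0.0260 * 687.4830 * 572.8980 * 9.81 / 1000
F = 100.5 kN


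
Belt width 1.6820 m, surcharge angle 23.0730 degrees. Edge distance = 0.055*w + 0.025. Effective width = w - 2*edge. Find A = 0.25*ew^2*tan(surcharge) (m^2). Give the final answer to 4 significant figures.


edge = 0.055*1.6820 + 0.025 = 0.11751 m
ew = 1.6820 - 2*0.11751 = 1.44698 m
A = 0.25 * 1.44698^2 * tan(23.0730 deg)
A = 0.2230 m^2


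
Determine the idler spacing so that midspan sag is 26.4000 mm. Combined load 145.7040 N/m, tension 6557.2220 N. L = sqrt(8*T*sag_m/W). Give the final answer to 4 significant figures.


sag = 26.4000/1000 = 0.026400 m
L = sqrt(8 * 6557.2220 * 0.026400 / 145.7040)
L = 3.083 m


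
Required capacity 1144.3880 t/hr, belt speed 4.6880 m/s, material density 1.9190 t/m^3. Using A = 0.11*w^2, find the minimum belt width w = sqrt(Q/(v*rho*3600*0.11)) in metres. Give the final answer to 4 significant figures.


A_req = 1144.3880 / (4.6880 * 1.9190 * 3600) = 0.0353353 m^2
w = sqrt(0.0353353 / 0.11)
w = 0.5668 m


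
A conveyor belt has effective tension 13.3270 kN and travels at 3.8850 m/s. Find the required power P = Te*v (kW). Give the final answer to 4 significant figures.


P = Te * v = 13.3270 * 3.8850
P = 51.78 kW


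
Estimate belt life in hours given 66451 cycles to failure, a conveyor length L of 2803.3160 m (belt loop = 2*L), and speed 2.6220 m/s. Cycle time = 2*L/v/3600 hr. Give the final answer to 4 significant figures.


cycle_time = 2 * 2803.3160 / 2.6220 / 3600 = 0.593973 hr
life = 66451 * 0.593973 = 39470 hours


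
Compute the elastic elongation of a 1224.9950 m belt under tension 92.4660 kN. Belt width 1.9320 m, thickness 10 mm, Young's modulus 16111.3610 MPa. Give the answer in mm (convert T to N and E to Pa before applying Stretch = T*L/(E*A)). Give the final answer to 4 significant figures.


A = 1.9320 * 0.01 = 0.01932 m^2
Stretch = 92.4660*1000 * 1224.9950 / (16111.3610e6 * 0.01932) * 1000
Stretch = 363.9 mm


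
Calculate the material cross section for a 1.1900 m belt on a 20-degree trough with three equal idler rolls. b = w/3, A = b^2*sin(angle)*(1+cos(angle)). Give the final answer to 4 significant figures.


b = 1.1900/3 = 0.396667 m
A = 0.396667^2 * sin(20 deg) * (1 + cos(20 deg))
A = 0.1044 m^2


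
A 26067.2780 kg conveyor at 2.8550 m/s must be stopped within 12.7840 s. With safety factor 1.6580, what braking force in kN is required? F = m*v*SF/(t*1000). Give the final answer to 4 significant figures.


F = 26067.2780 * 2.8550 / 12.7840 * 1.6580 / 1000
F = 9.652 kN


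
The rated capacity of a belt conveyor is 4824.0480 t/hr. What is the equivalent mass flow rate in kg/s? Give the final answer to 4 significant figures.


m_dot = 4824.0480 * 1000 / 3600
m_dot = 1340 kg/s


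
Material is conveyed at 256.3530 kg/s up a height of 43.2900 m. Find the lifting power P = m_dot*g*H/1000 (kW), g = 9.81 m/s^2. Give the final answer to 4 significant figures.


P = 256.3530 * 9.81 * 43.2900 / 1000
P = 108.9 kW


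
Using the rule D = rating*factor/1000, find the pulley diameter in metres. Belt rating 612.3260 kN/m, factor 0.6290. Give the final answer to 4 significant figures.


D = 612.3260 * 0.6290 / 1000
D = 0.3852 m


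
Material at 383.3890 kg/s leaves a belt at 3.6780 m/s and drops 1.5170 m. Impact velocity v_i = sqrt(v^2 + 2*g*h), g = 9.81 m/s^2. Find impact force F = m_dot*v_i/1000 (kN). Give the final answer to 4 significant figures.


v_i = sqrt(3.6780^2 + 2*9.81*1.5170) = 6.57961 m/s
F = 383.3890 * 6.57961 / 1000
F = 2.523 kN


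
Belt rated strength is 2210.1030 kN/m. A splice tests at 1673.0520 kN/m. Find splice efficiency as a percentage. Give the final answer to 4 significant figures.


Eff = 1673.0520 / 2210.1030 * 100
Eff = 75.70 %


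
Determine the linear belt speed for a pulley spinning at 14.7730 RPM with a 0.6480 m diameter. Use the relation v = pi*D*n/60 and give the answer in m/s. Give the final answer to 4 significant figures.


v = pi * 0.6480 * 14.7730 / 60
v = 0.5012 m/s


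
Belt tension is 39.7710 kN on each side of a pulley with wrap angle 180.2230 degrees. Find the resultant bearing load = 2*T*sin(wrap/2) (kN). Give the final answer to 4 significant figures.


F = 2 * 39.7710 * sin(180.2230/2 deg)
F = 79.54 kN


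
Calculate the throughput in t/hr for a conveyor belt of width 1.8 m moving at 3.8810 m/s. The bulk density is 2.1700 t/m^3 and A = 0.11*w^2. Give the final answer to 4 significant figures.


A = 0.11 * 1.8^2 = 0.3564 m^2
C = 0.3564 * 3.8810 * 2.1700 * 3600
C = 10810 t/hr


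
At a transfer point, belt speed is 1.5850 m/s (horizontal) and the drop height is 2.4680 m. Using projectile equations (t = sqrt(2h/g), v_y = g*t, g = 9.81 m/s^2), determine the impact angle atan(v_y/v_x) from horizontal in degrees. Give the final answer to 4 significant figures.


t = sqrt(2*2.4680/9.81) = 0.709338 s
v_y = 9.81 * 0.709338 = 6.95861 m/s
angle = atan(6.95861 / 1.5850) = 77.17 deg


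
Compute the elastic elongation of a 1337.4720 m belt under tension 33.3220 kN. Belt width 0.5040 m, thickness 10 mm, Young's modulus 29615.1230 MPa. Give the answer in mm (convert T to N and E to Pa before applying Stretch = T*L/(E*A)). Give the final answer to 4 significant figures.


A = 0.5040 * 0.01 = 0.00504 m^2
Stretch = 33.3220*1000 * 1337.4720 / (29615.1230e6 * 0.00504) * 1000
Stretch = 298.6 mm


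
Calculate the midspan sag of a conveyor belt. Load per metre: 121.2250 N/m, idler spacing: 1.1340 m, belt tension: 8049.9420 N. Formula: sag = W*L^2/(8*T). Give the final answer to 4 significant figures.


sag = 121.2250 * 1.1340^2 / (8 * 8049.9420)
sag = 0.002421 m


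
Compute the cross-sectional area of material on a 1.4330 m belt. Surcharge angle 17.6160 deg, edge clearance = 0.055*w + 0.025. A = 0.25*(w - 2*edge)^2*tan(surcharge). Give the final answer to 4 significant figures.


edge = 0.055*1.4330 + 0.025 = 0.103815 m
ew = 1.4330 - 2*0.103815 = 1.22537 m
A = 0.25 * 1.22537^2 * tan(17.6160 deg)
A = 0.1192 m^2


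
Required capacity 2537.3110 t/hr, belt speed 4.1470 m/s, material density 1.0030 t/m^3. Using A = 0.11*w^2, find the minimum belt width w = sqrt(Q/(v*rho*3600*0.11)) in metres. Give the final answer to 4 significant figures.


A_req = 2537.3110 / (4.1470 * 1.0030 * 3600) = 0.169448 m^2
w = sqrt(0.169448 / 0.11)
w = 1.241 m


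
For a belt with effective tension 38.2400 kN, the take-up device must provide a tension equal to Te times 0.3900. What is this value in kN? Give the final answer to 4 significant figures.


T_tu = 38.2400 * 0.3900
T_tu = 14.91 kN


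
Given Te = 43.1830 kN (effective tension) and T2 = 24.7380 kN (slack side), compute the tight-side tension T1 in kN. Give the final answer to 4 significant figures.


T1 = Te + T2 = 43.1830 + 24.7380
T1 = 67.92 kN


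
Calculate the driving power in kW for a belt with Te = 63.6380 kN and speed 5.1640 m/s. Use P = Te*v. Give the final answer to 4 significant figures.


P = Te * v = 63.6380 * 5.1640
P = 328.6 kW


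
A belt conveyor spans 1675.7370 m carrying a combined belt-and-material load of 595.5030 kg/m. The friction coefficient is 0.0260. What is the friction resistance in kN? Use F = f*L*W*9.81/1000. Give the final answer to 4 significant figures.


F = 0.0260 * 1675.7370 * 595.5030 * 9.81 / 1000
F = 254.5 kN


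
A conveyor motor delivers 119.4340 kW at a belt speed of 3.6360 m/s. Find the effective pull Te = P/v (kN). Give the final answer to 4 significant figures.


Te = P / v = 119.4340 / 3.6360
Te = 32.85 kN


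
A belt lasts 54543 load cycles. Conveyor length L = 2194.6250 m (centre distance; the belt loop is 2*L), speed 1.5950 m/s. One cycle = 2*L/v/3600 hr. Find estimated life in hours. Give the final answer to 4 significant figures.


cycle_time = 2 * 2194.6250 / 1.5950 / 3600 = 0.764411 hr
life = 54543 * 0.764411 = 41690 hours


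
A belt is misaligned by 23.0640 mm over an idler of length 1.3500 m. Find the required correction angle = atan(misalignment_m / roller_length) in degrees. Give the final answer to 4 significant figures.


misalign_m = 23.0640 / 1000 = 0.023064 m
angle = atan(0.023064 / 1.3500)
angle = 0.9788 deg


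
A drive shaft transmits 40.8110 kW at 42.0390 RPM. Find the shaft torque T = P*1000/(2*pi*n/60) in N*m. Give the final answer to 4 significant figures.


omega = 2*pi*42.0390/60 = 4.40231 rad/s
T = 40.8110*1000 / 4.40231
T = 9270 N*m


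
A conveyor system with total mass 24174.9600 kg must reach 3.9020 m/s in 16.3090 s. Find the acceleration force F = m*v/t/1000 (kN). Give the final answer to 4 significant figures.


F = 24174.9600 * 3.9020 / 16.3090 / 1000
F = 5.784 kN


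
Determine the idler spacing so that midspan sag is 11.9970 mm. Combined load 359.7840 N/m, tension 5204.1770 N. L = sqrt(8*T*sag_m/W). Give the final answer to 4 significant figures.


sag = 11.9970/1000 = 0.011997 m
L = sqrt(8 * 5204.1770 * 0.011997 / 359.7840)
L = 1.178 m


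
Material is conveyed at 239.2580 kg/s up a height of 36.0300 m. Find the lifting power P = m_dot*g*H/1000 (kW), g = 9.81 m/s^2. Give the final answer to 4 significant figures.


P = 239.2580 * 9.81 * 36.0300 / 1000
P = 84.57 kW


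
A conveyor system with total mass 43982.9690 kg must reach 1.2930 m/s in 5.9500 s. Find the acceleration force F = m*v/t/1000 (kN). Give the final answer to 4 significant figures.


F = 43982.9690 * 1.2930 / 5.9500 / 1000
F = 9.558 kN


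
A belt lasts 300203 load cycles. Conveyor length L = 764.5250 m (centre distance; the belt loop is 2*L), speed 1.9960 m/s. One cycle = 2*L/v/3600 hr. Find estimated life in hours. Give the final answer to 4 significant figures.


cycle_time = 2 * 764.5250 / 1.9960 / 3600 = 0.212794 hr
life = 300203 * 0.212794 = 63880 hours


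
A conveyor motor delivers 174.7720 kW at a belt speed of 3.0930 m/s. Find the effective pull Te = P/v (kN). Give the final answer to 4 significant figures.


Te = P / v = 174.7720 / 3.0930
Te = 56.51 kN


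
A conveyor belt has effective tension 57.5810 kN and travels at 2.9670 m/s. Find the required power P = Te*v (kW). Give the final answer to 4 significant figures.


P = Te * v = 57.5810 * 2.9670
P = 170.8 kW


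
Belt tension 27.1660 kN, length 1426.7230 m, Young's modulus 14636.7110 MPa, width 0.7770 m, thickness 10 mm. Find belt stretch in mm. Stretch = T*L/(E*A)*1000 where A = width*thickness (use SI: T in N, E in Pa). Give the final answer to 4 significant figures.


A = 0.7770 * 0.01 = 0.00777 m^2
Stretch = 27.1660*1000 * 1426.7230 / (14636.7110e6 * 0.00777) * 1000
Stretch = 340.8 mm


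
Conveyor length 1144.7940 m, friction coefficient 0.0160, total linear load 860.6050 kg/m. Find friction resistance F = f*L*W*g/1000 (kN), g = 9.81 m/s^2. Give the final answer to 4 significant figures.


F = 0.0160 * 1144.7940 * 860.6050 * 9.81 / 1000
F = 154.6 kN


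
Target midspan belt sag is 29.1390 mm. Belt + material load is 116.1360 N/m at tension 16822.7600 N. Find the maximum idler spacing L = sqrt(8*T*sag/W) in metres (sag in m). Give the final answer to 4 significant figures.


sag = 29.1390/1000 = 0.029139 m
L = sqrt(8 * 16822.7600 * 0.029139 / 116.1360)
L = 5.811 m


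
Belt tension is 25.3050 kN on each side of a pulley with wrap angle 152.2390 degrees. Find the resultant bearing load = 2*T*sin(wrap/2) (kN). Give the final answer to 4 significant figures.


F = 2 * 25.3050 * sin(152.2390/2 deg)
F = 49.13 kN


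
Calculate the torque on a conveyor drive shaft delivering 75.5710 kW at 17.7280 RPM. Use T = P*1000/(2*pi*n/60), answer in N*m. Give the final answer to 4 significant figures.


omega = 2*pi*17.7280/60 = 1.85647 rad/s
T = 75.5710*1000 / 1.85647
T = 40710 N*m


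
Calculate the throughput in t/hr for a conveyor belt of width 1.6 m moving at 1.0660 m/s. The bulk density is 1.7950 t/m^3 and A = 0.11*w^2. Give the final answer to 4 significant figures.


A = 0.11 * 1.6^2 = 0.2816 m^2
C = 0.2816 * 1.0660 * 1.7950 * 3600
C = 1940 t/hr


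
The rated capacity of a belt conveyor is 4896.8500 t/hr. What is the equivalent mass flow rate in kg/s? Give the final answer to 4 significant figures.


m_dot = 4896.8500 * 1000 / 3600
m_dot = 1360 kg/s


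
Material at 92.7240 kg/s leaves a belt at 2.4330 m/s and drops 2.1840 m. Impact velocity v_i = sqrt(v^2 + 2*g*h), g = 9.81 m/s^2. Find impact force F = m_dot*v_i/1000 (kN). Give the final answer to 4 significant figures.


v_i = sqrt(2.4330^2 + 2*9.81*2.1840) = 6.98352 m/s
F = 92.7240 * 6.98352 / 1000
F = 0.6475 kN


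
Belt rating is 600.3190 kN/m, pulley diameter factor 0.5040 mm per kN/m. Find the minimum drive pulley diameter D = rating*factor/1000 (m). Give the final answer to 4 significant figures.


D = 600.3190 * 0.5040 / 1000
D = 0.3026 m


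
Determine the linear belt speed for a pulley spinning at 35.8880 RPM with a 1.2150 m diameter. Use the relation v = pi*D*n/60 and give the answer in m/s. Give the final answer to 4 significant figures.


v = pi * 1.2150 * 35.8880 / 60
v = 2.283 m/s


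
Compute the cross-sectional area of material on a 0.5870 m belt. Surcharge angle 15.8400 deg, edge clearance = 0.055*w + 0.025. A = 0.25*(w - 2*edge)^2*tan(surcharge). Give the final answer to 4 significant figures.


edge = 0.055*0.5870 + 0.025 = 0.057285 m
ew = 0.5870 - 2*0.057285 = 0.47243 m
A = 0.25 * 0.47243^2 * tan(15.8400 deg)
A = 0.01583 m^2


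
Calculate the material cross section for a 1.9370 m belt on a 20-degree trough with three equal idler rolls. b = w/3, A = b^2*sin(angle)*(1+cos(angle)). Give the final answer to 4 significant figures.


b = 1.9370/3 = 0.645667 m
A = 0.645667^2 * sin(20 deg) * (1 + cos(20 deg))
A = 0.2766 m^2


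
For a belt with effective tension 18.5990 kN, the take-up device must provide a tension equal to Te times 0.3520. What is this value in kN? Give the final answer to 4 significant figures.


T_tu = 18.5990 * 0.3520
T_tu = 6.547 kN


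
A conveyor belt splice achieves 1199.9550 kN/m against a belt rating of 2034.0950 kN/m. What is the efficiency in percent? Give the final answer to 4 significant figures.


Eff = 1199.9550 / 2034.0950 * 100
Eff = 58.99 %
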